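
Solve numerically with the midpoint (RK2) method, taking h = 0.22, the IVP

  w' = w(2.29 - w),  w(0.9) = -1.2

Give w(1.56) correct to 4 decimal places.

-89.9048

Midpoint: k1 = f(s_n, w_n); k2 = f(s_n + h/2, w_n + (h/2)·k1); w_{n+1} = w_n + h·k2.
s=0.900000, w=-1.200000:
  k1 = f(0.900000, -1.200000) = -4.188000
  k2 = f(1.010000, -1.660680) = -6.560815
  w ← -1.200000 + 0.22·(-6.560815) = -2.643379
s=1.120000, w=-2.643379:
  k1 = f(1.120000, -2.643379) = -13.040793
  k2 = f(1.230000, -4.077867) = -25.967311
  w ← -2.643379 + 0.22·(-25.967311) = -8.356188
s=1.340000, w=-8.356188:
  k1 = f(1.340000, -8.356188) = -88.961542
  k2 = f(1.450000, -18.141957) = -370.675699
  w ← -8.356188 + 0.22·(-370.675699) = -89.904841
w(1.56) ≈ -89.9048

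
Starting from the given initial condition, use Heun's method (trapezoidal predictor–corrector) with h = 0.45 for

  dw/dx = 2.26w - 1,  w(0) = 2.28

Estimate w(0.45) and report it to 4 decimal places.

Heun: k1 = f(x_n, w_n); k2 = f(x_n + h, w_n + h·k1); w_{n+1} = w_n + (h/2)·(k1 + k2).
x=0.000000, w=2.280000:
  k1 = f(0.000000, 2.280000) = 4.152800
  k2 = f(0.450000, 4.148760) = 8.376198
  w ← 2.280000 + (0.45/2)·(4.152800 + 8.376198) = 5.099024
w(0.45) ≈ 5.0990

5.0990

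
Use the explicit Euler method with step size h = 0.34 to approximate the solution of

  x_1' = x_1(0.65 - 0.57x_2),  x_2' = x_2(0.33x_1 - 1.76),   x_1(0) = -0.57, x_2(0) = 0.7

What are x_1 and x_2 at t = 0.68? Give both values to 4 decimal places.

-0.7270, 0.0785

Euler on (x_1,x_2): x_1_{n+1} = x_1_n + h·x_1', x_2_{n+1} = x_2_n + h·x_2'.
0.000000: (-0.570000, 0.700000); f=(-0.143070, -1.363670) → (-0.618644, 0.236352)
0.340000: (-0.618644, 0.236352); f=(-0.318774, -0.464232) → (-0.727027, 0.078513)
(x_1(0.68), x_2(0.68)) ≈ (-0.7270, 0.0785)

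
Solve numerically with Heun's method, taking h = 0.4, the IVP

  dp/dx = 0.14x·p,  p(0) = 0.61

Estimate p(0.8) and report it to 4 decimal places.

0.6379

Heun: k1 = f(x_n, p_n); k2 = f(x_n + h, p_n + h·k1); p_{n+1} = p_n + (h/2)·(k1 + k2).
x=0.000000, p=0.610000:
  k1 = f(0.000000, 0.610000) = 0.000000
  k2 = f(0.400000, 0.610000) = 0.034160
  p ← 0.610000 + (0.4/2)·(0.000000 + 0.034160) = 0.616832
x=0.400000, p=0.616832:
  k1 = f(0.400000, 0.616832) = 0.034543
  k2 = f(0.800000, 0.630649) = 0.070633
  p ← 0.616832 + (0.4/2)·(0.034543 + 0.070633) = 0.637867
p(0.8) ≈ 0.6379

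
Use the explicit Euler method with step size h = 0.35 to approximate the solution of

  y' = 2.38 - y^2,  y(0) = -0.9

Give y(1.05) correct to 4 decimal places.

Euler: y_{n+1} = y_n + h·f(t_n, y_n).
t=0.000000, y=-0.900000: f=1.570000 → y ← -0.900000 + 0.35·1.570000 = -0.350500
t=0.350000, y=-0.350500: f=2.257150 → y ← -0.350500 + 0.35·2.257150 = 0.439502
t=0.700000, y=0.439502: f=2.186838 → y ← 0.439502 + 0.35·2.186838 = 1.204896
y(1.05) ≈ 1.2049

1.2049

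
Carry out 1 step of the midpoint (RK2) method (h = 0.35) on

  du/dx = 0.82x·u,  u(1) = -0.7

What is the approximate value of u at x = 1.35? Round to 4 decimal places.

Midpoint: k1 = f(x_n, u_n); k2 = f(x_n + h/2, u_n + (h/2)·k1); u_{n+1} = u_n + h·k2.
x=1.000000, u=-0.700000:
  k1 = f(1.000000, -0.700000) = -0.574000
  k2 = f(1.175000, -0.800450) = -0.771234
  u ← -0.700000 + 0.35·(-0.771234) = -0.969932
u(1.35) ≈ -0.9699

-0.9699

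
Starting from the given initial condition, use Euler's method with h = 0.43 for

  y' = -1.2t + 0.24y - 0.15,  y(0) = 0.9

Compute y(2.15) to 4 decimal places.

-1.3855

Euler: y_{n+1} = y_n + h·f(t_n, y_n).
t=0.000000, y=0.900000: f=0.066000 → y ← 0.900000 + 0.43·0.066000 = 0.928380
t=0.430000, y=0.928380: f=-0.443189 → y ← 0.928380 + 0.43·(-0.443189) = 0.737809
t=0.860000, y=0.737809: f=-1.004926 → y ← 0.737809 + 0.43·(-1.004926) = 0.305691
t=1.290000, y=0.305691: f=-1.624634 → y ← 0.305691 + 0.43·(-1.624634) = -0.392902
t=1.720000, y=-0.392902: f=-2.308296 → y ← -0.392902 + 0.43·(-2.308296) = -1.385470
y(2.15) ≈ -1.3855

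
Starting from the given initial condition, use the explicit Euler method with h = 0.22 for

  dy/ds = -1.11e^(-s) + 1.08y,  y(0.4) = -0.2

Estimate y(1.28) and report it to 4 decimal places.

-1.1958

Euler: y_{n+1} = y_n + h·f(s_n, y_n).
s=0.400000, y=-0.200000: f=-0.960055 → y ← -0.200000 + 0.22·(-0.960055) = -0.411212
s=0.620000, y=-0.411212: f=-1.041227 → y ← -0.411212 + 0.22·(-1.041227) = -0.640282
s=0.840000, y=-0.640282: f=-1.170703 → y ← -0.640282 + 0.22·(-1.170703) = -0.897837
s=1.060000, y=-0.897837: f=-1.354230 → y ← -0.897837 + 0.22·(-1.354230) = -1.195768
y(1.28) ≈ -1.1958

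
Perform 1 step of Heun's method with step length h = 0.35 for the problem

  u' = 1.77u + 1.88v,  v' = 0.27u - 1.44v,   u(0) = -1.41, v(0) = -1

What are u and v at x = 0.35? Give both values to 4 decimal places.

Heun on (u,v): k1 = f(x_n, state_n); k2 = f(x_n + h, state_n + h·k1); state_{n+1} = state_n + (h/2)·(k1 + k2).
0.000000: (-1.410000, -1.000000)
  k1 = (-4.375700, 1.059300)
  predictor → (-2.941495, -0.629245)
  k2 = (-6.389427, 0.111909)
  → (-3.293897, -0.795038)
(u(0.35), v(0.35)) ≈ (-3.2939, -0.7950)

-3.2939, -0.7950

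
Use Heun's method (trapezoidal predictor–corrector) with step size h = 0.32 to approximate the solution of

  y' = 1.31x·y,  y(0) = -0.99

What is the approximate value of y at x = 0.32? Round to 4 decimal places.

Heun: k1 = f(x_n, y_n); k2 = f(x_n + h, y_n + h·k1); y_{n+1} = y_n + (h/2)·(k1 + k2).
x=0.000000, y=-0.990000:
  k1 = f(0.000000, -0.990000) = 0.000000
  k2 = f(0.320000, -0.990000) = -0.415008
  y ← -0.990000 + (0.32/2)·(0.000000 + (-0.415008)) = -1.056401
y(0.32) ≈ -1.0564

-1.0564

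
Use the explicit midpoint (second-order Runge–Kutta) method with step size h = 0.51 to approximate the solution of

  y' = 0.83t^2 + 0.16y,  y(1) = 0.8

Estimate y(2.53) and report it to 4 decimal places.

Midpoint: k1 = f(t_n, y_n); k2 = f(t_n + h/2, y_n + (h/2)·k1); y_{n+1} = y_n + h·k2.
t=1.000000, y=0.800000:
  k1 = f(1.000000, 0.800000) = 0.958000
  k2 = f(1.255000, 1.044290) = 1.474357
  y ← 0.800000 + 0.51·1.474357 = 1.551922
t=1.510000, y=1.551922:
  k1 = f(1.510000, 1.551922) = 2.140791
  k2 = f(1.765000, 2.097824) = 2.921289
  y ← 1.551922 + 0.51·2.921289 = 3.041779
t=2.020000, y=3.041779:
  k1 = f(2.020000, 3.041779) = 3.873417
  k2 = f(2.275000, 4.029501) = 4.940489
  y ← 3.041779 + 0.51·4.940489 = 5.561429
y(2.53) ≈ 5.5614

5.5614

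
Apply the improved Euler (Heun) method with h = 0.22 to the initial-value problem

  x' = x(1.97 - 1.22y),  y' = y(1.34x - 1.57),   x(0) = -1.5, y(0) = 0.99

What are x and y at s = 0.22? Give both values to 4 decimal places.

-1.9559, 0.5095

Heun on (x,y): k1 = f(s_n, state_n); k2 = f(s_n + h, state_n + h·k1); state_{n+1} = state_n + (h/2)·(k1 + k2).
0.000000: (-1.500000, 0.990000)
  k1 = (-1.143300, -3.544200)
  predictor → (-1.751526, 0.210276)
  k2 = (-3.001175, -0.823661)
  → (-1.955892, 0.509535)
(x(0.22), y(0.22)) ≈ (-1.9559, 0.5095)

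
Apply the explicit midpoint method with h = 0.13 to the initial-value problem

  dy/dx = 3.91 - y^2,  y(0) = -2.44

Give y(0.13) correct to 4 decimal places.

Midpoint: k1 = f(x_n, y_n); k2 = f(x_n + h/2, y_n + (h/2)·k1); y_{n+1} = y_n + h·k2.
x=0.000000, y=-2.440000:
  k1 = f(0.000000, -2.440000) = -2.043600
  k2 = f(0.065000, -2.572834) = -2.709475
  y ← -2.440000 + 0.13·(-2.709475) = -2.792232
y(0.13) ≈ -2.7922

-2.7922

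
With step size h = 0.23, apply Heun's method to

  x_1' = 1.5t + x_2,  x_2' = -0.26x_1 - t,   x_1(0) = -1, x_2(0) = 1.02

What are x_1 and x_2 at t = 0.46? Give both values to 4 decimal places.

Heun on (x_1,x_2): k1 = f(t_n, state_n); k2 = f(t_n + h, state_n + h·k1); state_{n+1} = state_n + (h/2)·(k1 + k2).
0.000000: (-1.000000, 1.020000)
  k1 = (1.020000, 0.260000)
  predictor → (-0.765400, 1.079800)
  k2 = (1.424800, -0.030996)
  → (-0.718848, 1.046335)
0.230000: (-0.718848, 1.046335)
  k1 = (1.391335, -0.043100)
  predictor → (-0.398841, 1.036423)
  k2 = (1.726423, -0.356301)
  → (-0.360306, 1.000404)
(x_1(0.46), x_2(0.46)) ≈ (-0.3603, 1.0004)

-0.3603, 1.0004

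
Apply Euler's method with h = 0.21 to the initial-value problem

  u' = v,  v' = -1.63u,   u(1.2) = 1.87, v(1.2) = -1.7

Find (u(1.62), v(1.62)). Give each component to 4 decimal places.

Euler on (u,v): u_{n+1} = u_n + h·u', v_{n+1} = v_n + h·v'.
1.200000: (1.870000, -1.700000); f=(-1.700000, -3.048100) → (1.513000, -2.340101)
1.410000: (1.513000, -2.340101); f=(-2.340101, -2.466190) → (1.021579, -2.858001)
(u(1.62), v(1.62)) ≈ (1.0216, -2.8580)

1.0216, -2.8580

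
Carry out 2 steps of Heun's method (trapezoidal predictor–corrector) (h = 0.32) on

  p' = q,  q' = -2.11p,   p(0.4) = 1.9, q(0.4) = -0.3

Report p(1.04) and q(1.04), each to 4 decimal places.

Heun on (p,q): k1 = f(t_n, state_n); k2 = f(t_n + h, state_n + h·k1); state_{n+1} = state_n + (h/2)·(k1 + k2).
0.400000: (1.900000, -0.300000)
  k1 = (-0.300000, -4.009000)
  predictor → (1.804000, -1.582880)
  k2 = (-1.582880, -3.806440)
  → (1.598739, -1.550470)
0.720000: (1.598739, -1.550470)
  k1 = (-1.550470, -3.373340)
  predictor → (1.102589, -2.629939)
  k2 = (-2.629939, -2.326462)
  → (0.929874, -2.462439)
(p(1.04), q(1.04)) ≈ (0.9299, -2.4624)

0.9299, -2.4624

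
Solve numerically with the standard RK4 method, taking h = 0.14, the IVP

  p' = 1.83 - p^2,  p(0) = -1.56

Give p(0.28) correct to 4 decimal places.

RK4: k1 = f(x_n, p_n); k2 = f(x_n + h/2, p_n + (h/2)·k1); k3 = f(x_n + h/2, p_n + (h/2)·k2); k4 = f(x_n + h, p_n + h·k3); p_{n+1} = p_n + (h/6)·(k1 + 2k2 + 2k3 + k4).
x=0.000000, p=-1.560000:
  k1 = f(0.000000, -1.560000) = -0.603600
  k2 = f(0.070000, -1.602252) = -0.737211
  k3 = f(0.070000, -1.611605) = -0.767270
  k4 = f(0.140000, -1.667418) = -0.950282
  p ← -1.560000 + (0.14/6)·(k1 + 2k2 + 2k3 + k4) = -1.666466
x=0.140000, p=-1.666466:
  k1 = f(0.140000, -1.666466) = -0.947110
  k2 = f(0.210000, -1.732764) = -1.172471
  k3 = f(0.210000, -1.748539) = -1.227390
  k4 = f(0.280000, -1.838301) = -1.549351
  p ← -1.666466 + (0.14/6)·(k1 + 2k2 + 2k3 + k4) = -1.836711
p(0.28) ≈ -1.8367

-1.8367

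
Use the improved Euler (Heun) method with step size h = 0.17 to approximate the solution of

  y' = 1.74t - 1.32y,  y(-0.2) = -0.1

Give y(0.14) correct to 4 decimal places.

Heun: k1 = f(t_n, y_n); k2 = f(t_n + h, y_n + h·k1); y_{n+1} = y_n + (h/2)·(k1 + k2).
t=-0.200000, y=-0.100000:
  k1 = f(-0.200000, -0.100000) = -0.216000
  k2 = f(-0.030000, -0.136720) = 0.128270
  y ← -0.100000 + (0.17/2)·(-0.216000 + 0.128270) = -0.107457
t=-0.030000, y=-0.107457:
  k1 = f(-0.030000, -0.107457) = 0.089643
  k2 = f(0.140000, -0.092218) = 0.365327
  y ← -0.107457 + (0.17/2)·(0.089643 + 0.365327) = -0.068785
y(0.14) ≈ -0.0688

-0.0688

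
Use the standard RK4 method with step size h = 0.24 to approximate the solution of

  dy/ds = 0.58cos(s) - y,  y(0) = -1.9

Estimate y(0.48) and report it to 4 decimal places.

-0.9640

RK4: k1 = f(s_n, y_n); k2 = f(s_n + h/2, y_n + (h/2)·k1); k3 = f(s_n + h/2, y_n + (h/2)·k2); k4 = f(s_n + h, y_n + h·k3); y_{n+1} = y_n + (h/6)·(k1 + 2k2 + 2k3 + k4).
s=0.000000, y=-1.900000:
  k1 = f(0.000000, -1.900000) = 2.480000
  k2 = f(0.120000, -1.602400) = 2.178229
  k3 = f(0.120000, -1.638613) = 2.214442
  k4 = f(0.240000, -1.368534) = 1.931910
  y ← -1.900000 + (0.24/6)·(k1 + 2k2 + 2k3 + k4) = -1.372110
s=0.240000, y=-1.372110:
  k1 = f(0.240000, -1.372110) = 1.935486
  k2 = f(0.360000, -1.139852) = 1.682672
  k3 = f(0.360000, -1.170189) = 1.713009
  k4 = f(0.480000, -0.960988) = 1.475445
  y ← -1.372110 + (0.24/6)·(k1 + 2k2 + 2k3 + k4) = -0.964018
y(0.48) ≈ -0.9640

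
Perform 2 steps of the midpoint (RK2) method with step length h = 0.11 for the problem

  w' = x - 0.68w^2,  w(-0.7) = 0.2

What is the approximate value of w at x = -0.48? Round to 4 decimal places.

0.0676

Midpoint: k1 = f(x_n, w_n); k2 = f(x_n + h/2, w_n + (h/2)·k1); w_{n+1} = w_n + h·k2.
x=-0.700000, w=0.200000:
  k1 = f(-0.700000, 0.200000) = -0.727200
  k2 = f(-0.645000, 0.160004) = -0.662409
  w ← 0.200000 + 0.11·(-0.662409) = 0.127135
x=-0.590000, w=0.127135:
  k1 = f(-0.590000, 0.127135) = -0.600991
  k2 = f(-0.535000, 0.094081) = -0.541019
  w ← 0.127135 + 0.11·(-0.541019) = 0.067623
w(-0.48) ≈ 0.0676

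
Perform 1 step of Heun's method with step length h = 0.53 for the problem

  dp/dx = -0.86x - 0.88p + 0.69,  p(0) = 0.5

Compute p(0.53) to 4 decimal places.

0.4808

Heun: k1 = f(x_n, p_n); k2 = f(x_n + h, p_n + h·k1); p_{n+1} = p_n + (h/2)·(k1 + k2).
x=0.000000, p=0.500000:
  k1 = f(0.000000, 0.500000) = 0.250000
  k2 = f(0.530000, 0.632500) = -0.322400
  p ← 0.500000 + (0.53/2)·(0.250000 + (-0.322400)) = 0.480814
p(0.53) ≈ 0.4808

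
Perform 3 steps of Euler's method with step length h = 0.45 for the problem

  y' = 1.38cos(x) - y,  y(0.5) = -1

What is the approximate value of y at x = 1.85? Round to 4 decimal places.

Euler: y_{n+1} = y_n + h·f(x_n, y_n).
x=0.500000, y=-1.000000: f=2.211064 → y ← -1.000000 + 0.45·2.211064 = -0.005021
x=0.950000, y=-0.005021: f=0.807744 → y ← -0.005021 + 0.45·0.807744 = 0.358464
x=1.400000, y=0.358464: f=-0.123909 → y ← 0.358464 + 0.45·(-0.123909) = 0.302705
y(1.85) ≈ 0.3027

0.3027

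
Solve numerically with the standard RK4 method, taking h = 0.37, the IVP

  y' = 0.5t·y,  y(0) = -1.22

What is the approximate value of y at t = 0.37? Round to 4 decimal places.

RK4: k1 = f(t_n, y_n); k2 = f(t_n + h/2, y_n + (h/2)·k1); k3 = f(t_n + h/2, y_n + (h/2)·k2); k4 = f(t_n + h, y_n + h·k3); y_{n+1} = y_n + (h/6)·(k1 + 2k2 + 2k3 + k4).
t=0.000000, y=-1.220000:
  k1 = f(0.000000, -1.220000) = 0.000000
  k2 = f(0.185000, -1.220000) = -0.112850
  k3 = f(0.185000, -1.240877) = -0.114781
  k4 = f(0.370000, -1.262469) = -0.233557
  y ← -1.220000 + (0.37/6)·(k1 + 2k2 + 2k3 + k4) = -1.262477
y(0.37) ≈ -1.2625

-1.2625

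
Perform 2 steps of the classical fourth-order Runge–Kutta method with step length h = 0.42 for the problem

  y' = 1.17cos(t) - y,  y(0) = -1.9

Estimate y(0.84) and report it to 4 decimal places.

RK4: k1 = f(t_n, y_n); k2 = f(t_n + h/2, y_n + (h/2)·k1); k3 = f(t_n + h/2, y_n + (h/2)·k2); k4 = f(t_n + h, y_n + h·k3); y_{n+1} = y_n + (h/6)·(k1 + 2k2 + 2k3 + k4).
t=0.000000, y=-1.900000:
  k1 = f(0.000000, -1.900000) = 3.070000
  k2 = f(0.210000, -1.255300) = 2.399596
  k3 = f(0.210000, -1.396085) = 2.540381
  k4 = f(0.420000, -0.833040) = 1.901354
  y ← -1.900000 + (0.42/6)·(k1 + 2k2 + 2k3 + k4) = -0.860408
t=0.420000, y=-0.860408:
  k1 = f(0.420000, -0.860408) = 1.928722
  k2 = f(0.630000, -0.455377) = 1.400769
  k3 = f(0.630000, -0.566247) = 1.511639
  k4 = f(0.840000, -0.225520) = 1.006451
  y ← -0.860408 + (0.42/6)·(k1 + 2k2 + 2k3 + k4) = -0.247209
y(0.84) ≈ -0.2472

-0.2472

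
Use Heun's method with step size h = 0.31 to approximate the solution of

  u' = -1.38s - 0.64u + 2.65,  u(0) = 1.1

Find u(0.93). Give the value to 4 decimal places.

1.9537

Heun: k1 = f(s_n, u_n); k2 = f(s_n + h, u_n + h·k1); u_{n+1} = u_n + (h/2)·(k1 + k2).
s=0.000000, u=1.100000:
  k1 = f(0.000000, 1.100000) = 1.946000
  k2 = f(0.310000, 1.703260) = 1.132114
  u ← 1.100000 + (0.31/2)·(1.946000 + 1.132114) = 1.577108
s=0.310000, u=1.577108:
  k1 = f(0.310000, 1.577108) = 1.212851
  k2 = f(0.620000, 1.953091) = 0.544421
  u ← 1.577108 + (0.31/2)·(1.212851 + 0.544421) = 1.849485
s=0.620000, u=1.849485:
  k1 = f(0.620000, 1.849485) = 0.610730
  k2 = f(0.930000, 2.038811) = 0.061761
  u ← 1.849485 + (0.31/2)·(0.610730 + 0.061761) = 1.953721
u(0.93) ≈ 1.9537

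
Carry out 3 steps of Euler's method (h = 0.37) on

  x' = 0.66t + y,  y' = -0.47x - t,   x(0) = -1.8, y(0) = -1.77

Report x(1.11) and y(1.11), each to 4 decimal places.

-3.1547, -0.9358

Euler on (x,y): x_{n+1} = x_n + h·x', y_{n+1} = y_n + h·y'.
0.000000: (-1.800000, -1.770000); f=(-1.770000, 0.846000) → (-2.454900, -1.456980)
0.370000: (-2.454900, -1.456980); f=(-1.212780, 0.783803) → (-2.903629, -1.166973)
0.740000: (-2.903629, -1.166973); f=(-0.678573, 0.624705) → (-3.154701, -0.935832)
(x(1.11), y(1.11)) ≈ (-3.1547, -0.9358)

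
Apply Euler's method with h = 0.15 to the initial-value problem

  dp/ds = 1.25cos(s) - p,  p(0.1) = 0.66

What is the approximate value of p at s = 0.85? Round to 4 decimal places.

Euler: p_{n+1} = p_n + h·f(s_n, p_n).
s=0.100000, p=0.660000: f=0.583755 → p ← 0.660000 + 0.15·0.583755 = 0.747563
s=0.250000, p=0.747563: f=0.463577 → p ← 0.747563 + 0.15·0.463577 = 0.817100
s=0.400000, p=0.817100: f=0.334226 → p ← 0.817100 + 0.15·0.334226 = 0.867234
s=0.550000, p=0.867234: f=0.198422 → p ← 0.867234 + 0.15·0.198422 = 0.896997
s=0.700000, p=0.896997: f=0.059056 → p ← 0.896997 + 0.15·0.059056 = 0.905855
p(0.85) ≈ 0.9059

0.9059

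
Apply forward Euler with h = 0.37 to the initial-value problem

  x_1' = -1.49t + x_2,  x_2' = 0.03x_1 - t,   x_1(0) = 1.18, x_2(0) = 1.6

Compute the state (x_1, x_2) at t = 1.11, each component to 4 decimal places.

2.3104, 1.2461

Euler on (x_1,x_2): x_1_{n+1} = x_1_n + h·x_1', x_2_{n+1} = x_2_n + h·x_2'.
0.000000: (1.180000, 1.600000); f=(1.600000, 0.035400) → (1.772000, 1.613098)
0.370000: (1.772000, 1.613098); f=(1.061798, -0.316840) → (2.164865, 1.495867)
0.740000: (2.164865, 1.495867); f=(0.393267, -0.675054) → (2.310374, 1.246097)
(x_1(1.11), x_2(1.11)) ≈ (2.3104, 1.2461)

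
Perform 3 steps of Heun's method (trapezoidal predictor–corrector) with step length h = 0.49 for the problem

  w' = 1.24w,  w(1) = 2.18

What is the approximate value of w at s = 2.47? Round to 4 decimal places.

Heun: k1 = f(s_n, w_n); k2 = f(s_n + h, w_n + h·k1); w_{n+1} = w_n + (h/2)·(k1 + k2).
s=1.000000, w=2.180000:
  k1 = f(1.000000, 2.180000) = 2.703200
  k2 = f(1.490000, 3.504568) = 4.345664
  w ← 2.180000 + (0.49/2)·(2.703200 + 4.345664) = 3.906972
s=1.490000, w=3.906972:
  k1 = f(1.490000, 3.906972) = 4.844645
  k2 = f(1.980000, 6.280848) = 7.788251
  w ← 3.906972 + (0.49/2)·(4.844645 + 7.788251) = 7.002031
s=1.980000, w=7.002031:
  k1 = f(1.980000, 7.002031) = 8.682519
  k2 = f(2.470000, 11.256466) = 13.958017
  w ← 7.002031 + (0.49/2)·(8.682519 + 13.958017) = 12.548963
w(2.47) ≈ 12.5490

12.5490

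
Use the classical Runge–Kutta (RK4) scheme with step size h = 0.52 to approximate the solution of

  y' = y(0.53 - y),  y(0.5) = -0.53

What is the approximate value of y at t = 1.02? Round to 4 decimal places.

RK4: k1 = f(t_n, y_n); k2 = f(t_n + h/2, y_n + (h/2)·k1); k3 = f(t_n + h/2, y_n + (h/2)·k2); k4 = f(t_n + h, y_n + h·k3); y_{n+1} = y_n + (h/6)·(k1 + 2k2 + 2k3 + k4).
t=0.500000, y=-0.530000:
  k1 = f(0.500000, -0.530000) = -0.561800
  k2 = f(0.760000, -0.676068) = -0.815384
  k3 = f(0.760000, -0.742000) = -0.943824
  k4 = f(1.020000, -1.020788) = -1.583027
  y ← -0.530000 + (0.52/6)·(k1 + 2k2 + 2k3 + k4) = -1.020814
y(1.02) ≈ -1.0208

-1.0208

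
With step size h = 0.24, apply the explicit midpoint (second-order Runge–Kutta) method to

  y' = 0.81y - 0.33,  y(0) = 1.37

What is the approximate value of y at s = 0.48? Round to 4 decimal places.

1.8244

Midpoint: k1 = f(s_n, y_n); k2 = f(s_n + h/2, y_n + (h/2)·k1); y_{n+1} = y_n + h·k2.
s=0.000000, y=1.370000:
  k1 = f(0.000000, 1.370000) = 0.779700
  k2 = f(0.120000, 1.463564) = 0.855487
  y ← 1.370000 + 0.24·0.855487 = 1.575317
s=0.240000, y=1.575317:
  k1 = f(0.240000, 1.575317) = 0.946007
  k2 = f(0.360000, 1.688838) = 1.037958
  y ← 1.575317 + 0.24·1.037958 = 1.824427
y(0.48) ≈ 1.8244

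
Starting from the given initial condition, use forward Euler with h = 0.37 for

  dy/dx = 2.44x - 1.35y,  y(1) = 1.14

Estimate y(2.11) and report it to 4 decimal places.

2.5590

Euler: y_{n+1} = y_n + h·f(x_n, y_n).
x=1.000000, y=1.140000: f=0.901000 → y ← 1.140000 + 0.37·0.901000 = 1.473370
x=1.370000, y=1.473370: f=1.353751 → y ← 1.473370 + 0.37·1.353751 = 1.974258
x=1.740000, y=1.974258: f=1.580352 → y ← 1.974258 + 0.37·1.580352 = 2.558988
y(2.11) ≈ 2.5590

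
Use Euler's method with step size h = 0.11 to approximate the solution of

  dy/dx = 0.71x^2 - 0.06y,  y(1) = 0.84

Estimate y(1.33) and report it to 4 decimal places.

Euler: y_{n+1} = y_n + h·f(x_n, y_n).
x=1.000000, y=0.840000: f=0.659600 → y ← 0.840000 + 0.11·0.659600 = 0.912556
x=1.110000, y=0.912556: f=0.820038 → y ← 0.912556 + 0.11·0.820038 = 1.002760
x=1.220000, y=1.002760: f=0.996598 → y ← 1.002760 + 0.11·0.996598 = 1.112386
y(1.33) ≈ 1.1124

1.1124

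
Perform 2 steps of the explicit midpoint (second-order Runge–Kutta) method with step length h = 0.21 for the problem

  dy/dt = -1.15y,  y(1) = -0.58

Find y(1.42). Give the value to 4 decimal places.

-0.3598

Midpoint: k1 = f(t_n, y_n); k2 = f(t_n + h/2, y_n + (h/2)·k1); y_{n+1} = y_n + h·k2.
t=1.000000, y=-0.580000:
  k1 = f(1.000000, -0.580000) = 0.667000
  k2 = f(1.105000, -0.509965) = 0.586460
  y ← -0.580000 + 0.21·0.586460 = -0.456843
t=1.210000, y=-0.456843:
  k1 = f(1.210000, -0.456843) = 0.525370
  k2 = f(1.315000, -0.401680) = 0.461932
  y ← -0.456843 + 0.21·0.461932 = -0.359838
y(1.42) ≈ -0.3598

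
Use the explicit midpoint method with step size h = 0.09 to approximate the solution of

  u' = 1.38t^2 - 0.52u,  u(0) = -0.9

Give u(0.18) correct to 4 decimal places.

Midpoint: k1 = f(t_n, u_n); k2 = f(t_n + h/2, u_n + (h/2)·k1); u_{n+1} = u_n + h·k2.
t=0.000000, u=-0.900000:
  k1 = f(0.000000, -0.900000) = 0.468000
  k2 = f(0.045000, -0.878940) = 0.459843
  u ← -0.900000 + 0.09·0.459843 = -0.858614
t=0.090000, u=-0.858614:
  k1 = f(0.090000, -0.858614) = 0.457657
  k2 = f(0.135000, -0.838020) = 0.460921
  u ← -0.858614 + 0.09·0.460921 = -0.817131
u(0.18) ≈ -0.8171

-0.8171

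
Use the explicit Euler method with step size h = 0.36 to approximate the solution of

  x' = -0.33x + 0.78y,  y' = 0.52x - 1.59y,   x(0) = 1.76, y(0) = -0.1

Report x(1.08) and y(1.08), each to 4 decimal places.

Euler on (x,y): x_{n+1} = x_n + h·x', y_{n+1} = y_n + h·y'.
0.000000: (1.760000, -0.100000); f=(-0.658800, 1.074200) → (1.522832, 0.286712)
0.360000: (1.522832, 0.286712); f=(-0.278899, 0.336001) → (1.422428, 0.407672)
0.720000: (1.422428, 0.407672); f=(-0.151417, 0.091464) → (1.367918, 0.440599)
(x(1.08), y(1.08)) ≈ (1.3679, 0.4406)

1.3679, 0.4406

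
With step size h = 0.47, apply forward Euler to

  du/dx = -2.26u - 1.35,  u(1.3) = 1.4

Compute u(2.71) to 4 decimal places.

Euler: u_{n+1} = u_n + h·f(x_n, u_n).
x=1.300000, u=1.400000: f=-4.514000 → u ← 1.400000 + 0.47·(-4.514000) = -0.721580
x=1.770000, u=-0.721580: f=0.280771 → u ← -0.721580 + 0.47·0.280771 = -0.589618
x=2.240000, u=-0.589618: f=-0.017464 → u ← -0.589618 + 0.47·(-0.017464) = -0.597826
u(2.71) ≈ -0.5978

-0.5978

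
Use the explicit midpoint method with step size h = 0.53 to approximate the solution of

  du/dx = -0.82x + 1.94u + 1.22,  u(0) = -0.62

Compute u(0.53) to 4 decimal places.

-0.7214

Midpoint: k1 = f(x_n, u_n); k2 = f(x_n + h/2, u_n + (h/2)·k1); u_{n+1} = u_n + h·k2.
x=0.000000, u=-0.620000:
  k1 = f(0.000000, -0.620000) = 0.017200
  k2 = f(0.265000, -0.615442) = -0.191257
  u ← -0.620000 + 0.53·(-0.191257) = -0.721366
u(0.53) ≈ -0.7214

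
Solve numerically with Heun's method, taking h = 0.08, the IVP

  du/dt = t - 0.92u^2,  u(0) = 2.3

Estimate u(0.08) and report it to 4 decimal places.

Heun: k1 = f(t_n, u_n); k2 = f(t_n + h, u_n + h·k1); u_{n+1} = u_n + (h/2)·(k1 + k2).
t=0.000000, u=2.300000:
  k1 = f(0.000000, 2.300000) = -4.866800
  k2 = f(0.080000, 1.910656) = -3.278558
  u ← 2.300000 + (0.08/2)·(-4.866800 + (-3.278558)) = 1.974186
u(0.08) ≈ 1.9742

1.9742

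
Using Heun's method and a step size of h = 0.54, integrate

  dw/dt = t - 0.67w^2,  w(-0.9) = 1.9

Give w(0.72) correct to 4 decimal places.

Heun: k1 = f(t_n, w_n); k2 = f(t_n + h, w_n + h·k1); w_{n+1} = w_n + (h/2)·(k1 + k2).
t=-0.900000, w=1.900000:
  k1 = f(-0.900000, 1.900000) = -3.318700
  k2 = f(-0.360000, 0.107902) = -0.367801
  w ← 1.900000 + (0.54/2)·(-3.318700 + (-0.367801)) = 0.904645
t=-0.360000, w=0.904645:
  k1 = f(-0.360000, 0.904645) = -0.908316
  k2 = f(0.180000, 0.414154) = 0.065079
  w ← 0.904645 + (0.54/2)·(-0.908316 + 0.065079) = 0.676971
t=0.180000, w=0.676971:
  k1 = f(0.180000, 0.676971) = -0.127054
  k2 = f(0.720000, 0.608362) = 0.472030
  w ← 0.676971 + (0.54/2)·(-0.127054 + 0.472030) = 0.770114
w(0.72) ≈ 0.7701

0.7701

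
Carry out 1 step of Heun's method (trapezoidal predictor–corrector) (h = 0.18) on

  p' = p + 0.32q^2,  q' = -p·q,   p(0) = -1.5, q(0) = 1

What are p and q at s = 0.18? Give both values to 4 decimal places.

-1.7139, 1.3307

Heun on (p,q): k1 = f(s_n, state_n); k2 = f(s_n + h, state_n + h·k1); state_{n+1} = state_n + (h/2)·(k1 + k2).
0.000000: (-1.500000, 1.000000)
  k1 = (-1.180000, 1.500000)
  predictor → (-1.712400, 1.270000)
  k2 = (-1.196272, 2.174748)
  → (-1.713864, 1.330727)
(p(0.18), q(0.18)) ≈ (-1.7139, 1.3307)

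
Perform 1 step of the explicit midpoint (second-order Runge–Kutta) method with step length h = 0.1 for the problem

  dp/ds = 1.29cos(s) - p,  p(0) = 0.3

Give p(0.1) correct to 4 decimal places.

Midpoint: k1 = f(s_n, p_n); k2 = f(s_n + h/2, p_n + (h/2)·k1); p_{n+1} = p_n + h·k2.
s=0.000000, p=0.300000:
  k1 = f(0.000000, 0.300000) = 0.990000
  k2 = f(0.050000, 0.349500) = 0.938888
  p ← 0.300000 + 0.1·0.938888 = 0.393889
p(0.1) ≈ 0.3939

0.3939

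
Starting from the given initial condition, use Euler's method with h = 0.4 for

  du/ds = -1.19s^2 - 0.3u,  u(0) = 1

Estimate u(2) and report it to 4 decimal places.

Euler: u_{n+1} = u_n + h·f(s_n, u_n).
s=0.000000, u=1.000000: f=-0.300000 → u ← 1.000000 + 0.4·(-0.300000) = 0.880000
s=0.400000, u=0.880000: f=-0.454400 → u ← 0.880000 + 0.4·(-0.454400) = 0.698240
s=0.800000, u=0.698240: f=-0.971072 → u ← 0.698240 + 0.4·(-0.971072) = 0.309811
s=1.200000, u=0.309811: f=-1.806543 → u ← 0.309811 + 0.4·(-1.806543) = -0.412806
s=1.600000, u=-0.412806: f=-2.922558 → u ← -0.412806 + 0.4·(-2.922558) = -1.581829
u(2) ≈ -1.5818

-1.5818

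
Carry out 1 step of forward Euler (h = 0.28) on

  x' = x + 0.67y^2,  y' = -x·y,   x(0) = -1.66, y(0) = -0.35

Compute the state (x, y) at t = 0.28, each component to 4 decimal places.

-2.1018, -0.5127

Euler on (x,y): x_{n+1} = x_n + h·x', y_{n+1} = y_n + h·y'.
0.000000: (-1.660000, -0.350000); f=(-1.577925, -0.581000) → (-2.101819, -0.512680)
(x(0.28), y(0.28)) ≈ (-2.1018, -0.5127)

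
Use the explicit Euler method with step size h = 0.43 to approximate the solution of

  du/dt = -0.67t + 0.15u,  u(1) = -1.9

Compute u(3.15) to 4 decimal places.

Euler: u_{n+1} = u_n + h·f(t_n, u_n).
t=1.000000, u=-1.900000: f=-0.955000 → u ← -1.900000 + 0.43·(-0.955000) = -2.310650
t=1.430000, u=-2.310650: f=-1.304698 → u ← -2.310650 + 0.43·(-1.304698) = -2.871670
t=1.860000, u=-2.871670: f=-1.676950 → u ← -2.871670 + 0.43·(-1.676950) = -3.592759
t=2.290000, u=-3.592759: f=-2.073214 → u ← -3.592759 + 0.43·(-2.073214) = -4.484241
t=2.720000, u=-4.484241: f=-2.495036 → u ← -4.484241 + 0.43·(-2.495036) = -5.557106
u(3.15) ≈ -5.5571

-5.5571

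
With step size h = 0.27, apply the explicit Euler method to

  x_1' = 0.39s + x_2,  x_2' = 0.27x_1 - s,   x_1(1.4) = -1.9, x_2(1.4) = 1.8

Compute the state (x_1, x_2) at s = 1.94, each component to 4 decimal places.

Euler on (x_1,x_2): x_1_{n+1} = x_1_n + h·x_1', x_2_{n+1} = x_2_n + h·x_2'.
1.400000: (-1.900000, 1.800000); f=(2.346000, -1.913000) → (-1.266580, 1.283490)
1.670000: (-1.266580, 1.283490); f=(1.934790, -2.011977) → (-0.744187, 0.740256)
(x_1(1.94), x_2(1.94)) ≈ (-0.7442, 0.7403)

-0.7442, 0.7403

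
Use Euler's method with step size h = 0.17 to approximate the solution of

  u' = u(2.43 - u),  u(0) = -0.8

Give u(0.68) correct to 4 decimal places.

Euler: u_{n+1} = u_n + h·f(s_n, u_n).
s=0.000000, u=-0.800000: f=-2.584000 → u ← -0.800000 + 0.17·(-2.584000) = -1.239280
s=0.170000, u=-1.239280: f=-4.547265 → u ← -1.239280 + 0.17·(-4.547265) = -2.012315
s=0.340000, u=-2.012315: f=-8.939338 → u ← -2.012315 + 0.17·(-8.939338) = -3.532003
s=0.510000, u=-3.532003: f=-21.057808 → u ← -3.532003 + 0.17·(-21.057808) = -7.111830
u(0.68) ≈ -7.1118

-7.1118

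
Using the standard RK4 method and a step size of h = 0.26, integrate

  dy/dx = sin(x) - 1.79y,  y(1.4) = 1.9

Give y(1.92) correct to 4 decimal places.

1.0813

RK4: k1 = f(x_n, y_n); k2 = f(x_n + h/2, y_n + (h/2)·k1); k3 = f(x_n + h/2, y_n + (h/2)·k2); k4 = f(x_n + h, y_n + h·k3); y_{n+1} = y_n + (h/6)·(k1 + 2k2 + 2k3 + k4).
x=1.400000, y=1.900000:
  k1 = f(1.400000, 1.900000) = -2.415550
  k2 = f(1.530000, 1.585978) = -1.839734
  k3 = f(1.530000, 1.660835) = -1.973726
  k4 = f(1.660000, 1.386831) = -1.486404
  y ← 1.900000 + (0.26/6)·(k1 + 2k2 + 2k3 + k4) = 1.400415
x=1.660000, y=1.400415:
  k1 = f(1.660000, 1.400415) = -1.510720
  k2 = f(1.790000, 1.204022) = -1.179128
  k3 = f(1.790000, 1.247129) = -1.256290
  k4 = f(1.920000, 1.073780) = -0.982421
  y ← 1.400415 + (0.26/6)·(k1 + 2k2 + 2k3 + k4) = 1.081310
y(1.92) ≈ 1.0813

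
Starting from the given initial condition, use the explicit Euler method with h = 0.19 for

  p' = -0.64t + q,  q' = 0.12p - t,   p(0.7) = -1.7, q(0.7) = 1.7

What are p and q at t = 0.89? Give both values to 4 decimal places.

Euler on (p,q): p_{n+1} = p_n + h·p', q_{n+1} = q_n + h·q'.
0.700000: (-1.700000, 1.700000); f=(1.252000, -0.904000) → (-1.462120, 1.528240)
(p(0.89), q(0.89)) ≈ (-1.4621, 1.5282)

-1.4621, 1.5282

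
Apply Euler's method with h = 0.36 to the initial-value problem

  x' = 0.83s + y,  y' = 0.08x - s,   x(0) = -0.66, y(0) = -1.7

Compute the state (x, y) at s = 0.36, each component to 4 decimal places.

-1.2720, -1.7190

Euler on (x,y): x_{n+1} = x_n + h·x', y_{n+1} = y_n + h·y'.
0.000000: (-0.660000, -1.700000); f=(-1.700000, -0.052800) → (-1.272000, -1.719008)
(x(0.36), y(0.36)) ≈ (-1.2720, -1.7190)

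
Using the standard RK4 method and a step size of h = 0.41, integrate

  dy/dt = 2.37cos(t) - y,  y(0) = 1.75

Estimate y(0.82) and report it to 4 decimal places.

RK4: k1 = f(t_n, y_n); k2 = f(t_n + h/2, y_n + (h/2)·k1); k3 = f(t_n + h/2, y_n + (h/2)·k2); k4 = f(t_n + h, y_n + h·k3); y_{n+1} = y_n + (h/6)·(k1 + 2k2 + 2k3 + k4).
t=0.000000, y=1.750000:
  k1 = f(0.000000, 1.750000) = 0.620000
  k2 = f(0.205000, 1.877100) = 0.443275
  k3 = f(0.205000, 1.840871) = 0.479503
  k4 = f(0.410000, 1.946596) = 0.226980
  y ← 1.750000 + (0.41/6)·(k1 + 2k2 + 2k3 + k4) = 1.933990
t=0.410000, y=1.933990:
  k1 = f(0.410000, 1.933990) = 0.239586
  k2 = f(0.615000, 1.983105) = -0.047352
  k3 = f(0.615000, 1.924283) = 0.011470
  k4 = f(0.820000, 1.938693) = -0.321828
  y ← 1.933990 + (0.41/6)·(k1 + 2k2 + 2k3 + k4) = 1.923466
y(0.82) ≈ 1.9235

1.9235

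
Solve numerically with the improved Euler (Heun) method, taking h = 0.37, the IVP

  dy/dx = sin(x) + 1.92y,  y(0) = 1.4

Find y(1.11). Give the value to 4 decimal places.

Heun: k1 = f(x_n, y_n); k2 = f(x_n + h, y_n + h·k1); y_{n+1} = y_n + (h/2)·(k1 + k2).
x=0.000000, y=1.400000:
  k1 = f(0.000000, 1.400000) = 2.688000
  k2 = f(0.370000, 2.394560) = 4.959171
  y ← 1.400000 + (0.37/2)·(2.688000 + 4.959171) = 2.814727
x=0.370000, y=2.814727:
  k1 = f(0.370000, 2.814727) = 5.765890
  k2 = f(0.740000, 4.948106) = 10.174651
  y ← 2.814727 + (0.37/2)·(5.765890 + 10.174651) = 5.763727
x=0.740000, y=5.763727:
  k1 = f(0.740000, 5.763727) = 11.740643
  k2 = f(1.110000, 10.107765) = 20.302607
  y ← 5.763727 + (0.37/2)·(11.740643 + 20.302607) = 11.691728
y(1.11) ≈ 11.6917

11.6917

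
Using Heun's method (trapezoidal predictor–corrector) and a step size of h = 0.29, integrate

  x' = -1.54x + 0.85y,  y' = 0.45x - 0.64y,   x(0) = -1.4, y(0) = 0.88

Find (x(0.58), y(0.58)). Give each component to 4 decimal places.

Heun on (x,y): k1 = f(t_n, state_n); k2 = f(t_n + h, state_n + h·k1); state_{n+1} = state_n + (h/2)·(k1 + k2).
0.000000: (-1.400000, 0.880000)
  k1 = (2.904000, -1.193200)
  predictor → (-0.557840, 0.533972)
  k2 = (1.312950, -0.592770)
  → (-0.788542, 0.621034)
0.290000: (-0.788542, 0.621034)
  k1 = (1.742234, -0.752306)
  predictor → (-0.283294, 0.402866)
  k2 = (0.778709, -0.385316)
  → (-0.423005, 0.456079)
(x(0.58), y(0.58)) ≈ (-0.4230, 0.4561)

-0.4230, 0.4561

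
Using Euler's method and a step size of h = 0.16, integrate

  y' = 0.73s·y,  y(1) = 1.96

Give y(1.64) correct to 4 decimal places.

Euler: y_{n+1} = y_n + h·f(s_n, y_n).
s=1.000000, y=1.960000: f=1.430800 → y ← 1.960000 + 0.16·1.430800 = 2.188928
s=1.160000, y=2.188928: f=1.853584 → y ← 2.188928 + 0.16·1.853584 = 2.485501
s=1.320000, y=2.485501: f=2.395029 → y ← 2.485501 + 0.16·2.395029 = 2.868706
s=1.480000, y=2.868706: f=3.099350 → y ← 2.868706 + 0.16·3.099350 = 3.364602
y(1.64) ≈ 3.3646

3.3646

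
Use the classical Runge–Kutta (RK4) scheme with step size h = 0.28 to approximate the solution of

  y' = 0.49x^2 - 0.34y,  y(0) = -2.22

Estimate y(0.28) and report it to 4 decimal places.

-2.0149

RK4: k1 = f(x_n, y_n); k2 = f(x_n + h/2, y_n + (h/2)·k1); k3 = f(x_n + h/2, y_n + (h/2)·k2); k4 = f(x_n + h, y_n + h·k3); y_{n+1} = y_n + (h/6)·(k1 + 2k2 + 2k3 + k4).
x=0.000000, y=-2.220000:
  k1 = f(0.000000, -2.220000) = 0.754800
  k2 = f(0.140000, -2.114328) = 0.728476
  k3 = f(0.140000, -2.118013) = 0.729729
  k4 = f(0.280000, -2.015676) = 0.723746
  y ← -2.220000 + (0.28/6)·(k1 + 2k2 + 2k3 + k4) = -2.014902
y(0.28) ≈ -2.0149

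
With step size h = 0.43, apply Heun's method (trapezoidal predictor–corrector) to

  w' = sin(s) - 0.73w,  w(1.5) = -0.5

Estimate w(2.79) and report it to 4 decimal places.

0.3805

Heun: k1 = f(s_n, w_n); k2 = f(s_n + h, w_n + h·k1); w_{n+1} = w_n + (h/2)·(k1 + k2).
s=1.500000, w=-0.500000:
  k1 = f(1.500000, -0.500000) = 1.362495
  k2 = f(1.930000, 0.085873) = 0.873490
  w ← -0.500000 + (0.43/2)·(1.362495 + 0.873490) = -0.019263
s=1.930000, w=-0.019263:
  k1 = f(1.930000, -0.019263) = 0.950239
  k2 = f(2.360000, 0.389340) = 0.420193
  w ← -0.019263 + (0.43/2)·(0.950239 + 0.420193) = 0.275380
s=2.360000, w=0.275380:
  k1 = f(2.360000, 0.275380) = 0.503384
  k2 = f(2.790000, 0.491835) = -0.014646
  w ← 0.275380 + (0.43/2)·(0.503384 + (-0.014646)) = 0.380458
w(2.79) ≈ 0.3805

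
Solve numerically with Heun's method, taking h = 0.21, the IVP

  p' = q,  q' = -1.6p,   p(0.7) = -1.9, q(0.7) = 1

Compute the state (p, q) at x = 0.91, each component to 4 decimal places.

-1.6230, 1.6031

Heun on (p,q): k1 = f(x_n, state_n); k2 = f(x_n + h, state_n + h·k1); state_{n+1} = state_n + (h/2)·(k1 + k2).
0.700000: (-1.900000, 1.000000)
  k1 = (1.000000, 3.040000)
  predictor → (-1.690000, 1.638400)
  k2 = (1.638400, 2.704000)
  → (-1.622968, 1.603120)
(p(0.91), q(0.91)) ≈ (-1.6230, 1.6031)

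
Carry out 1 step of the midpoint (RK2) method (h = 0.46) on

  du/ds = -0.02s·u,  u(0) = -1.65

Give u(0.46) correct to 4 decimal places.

-1.6465

Midpoint: k1 = f(s_n, u_n); k2 = f(s_n + h/2, u_n + (h/2)·k1); u_{n+1} = u_n + h·k2.
s=0.000000, u=-1.650000:
  k1 = f(0.000000, -1.650000) = 0.000000
  k2 = f(0.230000, -1.650000) = 0.007590
  u ← -1.650000 + 0.46·0.007590 = -1.646509
u(0.46) ≈ -1.6465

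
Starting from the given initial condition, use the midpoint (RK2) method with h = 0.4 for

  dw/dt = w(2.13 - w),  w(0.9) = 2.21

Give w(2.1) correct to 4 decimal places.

Midpoint: k1 = f(t_n, w_n); k2 = f(t_n + h/2, w_n + (h/2)·k1); w_{n+1} = w_n + h·k2.
t=0.900000, w=2.210000:
  k1 = f(0.900000, 2.210000) = -0.176800
  k2 = f(1.100000, 2.174640) = -0.097076
  w ← 2.210000 + 0.4·(-0.097076) = 2.171170
t=1.300000, w=2.171170:
  k1 = f(1.300000, 2.171170) = -0.089386
  k2 = f(1.500000, 2.153292) = -0.050155
  w ← 2.171170 + 0.4·(-0.050155) = 2.151108
t=1.700000, w=2.151108:
  k1 = f(1.700000, 2.151108) = -0.045405
  k2 = f(1.900000, 2.142027) = -0.025761
  w ← 2.151108 + 0.4·(-0.025761) = 2.140803
w(2.1) ≈ 2.1408

2.1408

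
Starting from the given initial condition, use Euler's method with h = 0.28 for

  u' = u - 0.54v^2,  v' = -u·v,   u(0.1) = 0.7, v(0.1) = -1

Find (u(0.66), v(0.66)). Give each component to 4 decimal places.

0.8556, -0.6363

Euler on (u,v): u_{n+1} = u_n + h·u', v_{n+1} = v_n + h·v'.
0.100000: (0.700000, -1.000000); f=(0.160000, 0.700000) → (0.744800, -0.804000)
0.380000: (0.744800, -0.804000); f=(0.395735, 0.598819) → (0.855606, -0.636331)
(u(0.66), v(0.66)) ≈ (0.8556, -0.6363)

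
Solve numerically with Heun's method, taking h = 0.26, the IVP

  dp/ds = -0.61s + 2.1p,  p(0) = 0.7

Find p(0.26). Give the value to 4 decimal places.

1.1659

Heun: k1 = f(s_n, p_n); k2 = f(s_n + h, p_n + h·k1); p_{n+1} = p_n + (h/2)·(k1 + k2).
s=0.000000, p=0.700000:
  k1 = f(0.000000, 0.700000) = 1.470000
  k2 = f(0.260000, 1.082200) = 2.114020
  p ← 0.700000 + (0.26/2)·(1.470000 + 2.114020) = 1.165923
p(0.26) ≈ 1.1659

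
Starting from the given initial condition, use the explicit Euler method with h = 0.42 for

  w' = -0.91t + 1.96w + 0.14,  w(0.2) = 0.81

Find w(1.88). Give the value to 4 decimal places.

Euler: w_{n+1} = w_n + h·f(t_n, w_n).
t=0.200000, w=0.810000: f=1.545600 → w ← 0.810000 + 0.42·1.545600 = 1.459152
t=0.620000, w=1.459152: f=2.435738 → w ← 1.459152 + 0.42·2.435738 = 2.482162
t=1.040000, w=2.482162: f=4.058637 → w ← 2.482162 + 0.42·4.058637 = 4.186790
t=1.460000, w=4.186790: f=7.017508 → w ← 4.186790 + 0.42·7.017508 = 7.134143
w(1.88) ≈ 7.1341

7.1341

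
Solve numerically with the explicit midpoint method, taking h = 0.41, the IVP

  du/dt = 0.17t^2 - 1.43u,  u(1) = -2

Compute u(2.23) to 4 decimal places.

-0.0731

Midpoint: k1 = f(t_n, u_n); k2 = f(t_n + h/2, u_n + (h/2)·k1); u_{n+1} = u_n + h·k2.
t=1.000000, u=-2.000000:
  k1 = f(1.000000, -2.000000) = 3.030000
  k2 = f(1.205000, -1.378850) = 2.218600
  u ← -2.000000 + 0.41·2.218600 = -1.090374
t=1.410000, u=-1.090374:
  k1 = f(1.410000, -1.090374) = 1.897212
  k2 = f(1.615000, -0.701446) = 1.446466
  u ← -1.090374 + 0.41·1.446466 = -0.497323
t=1.820000, u=-0.497323:
  k1 = f(1.820000, -0.497323) = 1.274280
  k2 = f(2.025000, -0.236096) = 1.034723
  u ← -0.497323 + 0.41·1.034723 = -0.073087
u(2.23) ≈ -0.0731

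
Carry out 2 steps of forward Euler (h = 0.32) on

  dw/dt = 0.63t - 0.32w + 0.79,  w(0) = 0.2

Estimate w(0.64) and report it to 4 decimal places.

0.7054

Euler: w_{n+1} = w_n + h·f(t_n, w_n).
t=0.000000, w=0.200000: f=0.726000 → w ← 0.200000 + 0.32·0.726000 = 0.432320
t=0.320000, w=0.432320: f=0.853258 → w ← 0.432320 + 0.32·0.853258 = 0.705362
w(0.64) ≈ 0.7054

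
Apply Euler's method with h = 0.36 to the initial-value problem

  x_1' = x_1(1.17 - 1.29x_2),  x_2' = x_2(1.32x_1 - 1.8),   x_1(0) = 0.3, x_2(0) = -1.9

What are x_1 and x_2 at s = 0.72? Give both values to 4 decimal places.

1.2837, -0.6393

Euler on (x_1,x_2): x_1_{n+1} = x_1_n + h·x_1', x_2_{n+1} = x_2_n + h·x_2'.
0.000000: (0.300000, -1.900000); f=(1.086300, 2.667600) → (0.691068, -0.939664)
0.360000: (0.691068, -0.939664); f=(1.646239, 0.834225) → (1.283714, -0.639343)
(x_1(0.72), x_2(0.72)) ≈ (1.2837, -0.6393)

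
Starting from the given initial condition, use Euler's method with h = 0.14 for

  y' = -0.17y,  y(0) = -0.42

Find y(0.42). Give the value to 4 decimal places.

-0.3907

Euler: y_{n+1} = y_n + h·f(t_n, y_n).
t=0.000000, y=-0.420000: f=0.071400 → y ← -0.420000 + 0.14·0.071400 = -0.410004
t=0.140000, y=-0.410004: f=0.069701 → y ← -0.410004 + 0.14·0.069701 = -0.400246
t=0.280000, y=-0.400246: f=0.068042 → y ← -0.400246 + 0.14·0.068042 = -0.390720
y(0.42) ≈ -0.3907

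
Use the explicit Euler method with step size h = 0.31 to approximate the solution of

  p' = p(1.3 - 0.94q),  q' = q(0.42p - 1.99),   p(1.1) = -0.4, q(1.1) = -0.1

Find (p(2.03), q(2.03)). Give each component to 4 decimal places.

Euler on (p,q): p_{n+1} = p_n + h·p', q_{n+1} = q_n + h·q'.
1.100000: (-0.400000, -0.100000); f=(-0.557600, 0.215800) → (-0.572856, -0.033102)
1.410000: (-0.572856, -0.033102); f=(-0.762538, 0.073837) → (-0.809243, -0.010212)
1.720000: (-0.809243, -0.010212); f=(-1.059784, 0.023794) → (-1.137776, -0.002836)
(p(2.03), q(2.03)) ≈ (-1.1378, -0.0028)

-1.1378, -0.0028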